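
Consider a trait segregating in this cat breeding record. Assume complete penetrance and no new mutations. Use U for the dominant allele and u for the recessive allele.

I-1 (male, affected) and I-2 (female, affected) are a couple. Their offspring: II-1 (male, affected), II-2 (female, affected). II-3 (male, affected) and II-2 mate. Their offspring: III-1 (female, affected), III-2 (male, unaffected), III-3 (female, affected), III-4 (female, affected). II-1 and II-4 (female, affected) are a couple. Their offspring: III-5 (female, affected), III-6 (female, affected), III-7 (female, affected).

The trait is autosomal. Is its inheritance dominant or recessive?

dominant

II-3 and II-2 are both affected yet have an unaffected child III-2. Under a recessive model two affected parents are homozygous and every child would be affected, so the trait cannot be recessive.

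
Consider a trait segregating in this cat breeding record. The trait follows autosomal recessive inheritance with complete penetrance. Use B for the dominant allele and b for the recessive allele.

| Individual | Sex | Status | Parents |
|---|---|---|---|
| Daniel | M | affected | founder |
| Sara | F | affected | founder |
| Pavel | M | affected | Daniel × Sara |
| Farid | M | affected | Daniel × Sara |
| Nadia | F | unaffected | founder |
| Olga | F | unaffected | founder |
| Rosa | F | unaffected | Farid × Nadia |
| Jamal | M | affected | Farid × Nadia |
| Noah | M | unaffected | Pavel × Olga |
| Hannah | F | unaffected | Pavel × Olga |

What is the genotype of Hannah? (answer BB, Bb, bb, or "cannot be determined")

From phenotype alone, Hannah is BB or Bb.
Hannah is unaffected so carries B and received b from Pavel (bb), so Hannah is Bb.

Bb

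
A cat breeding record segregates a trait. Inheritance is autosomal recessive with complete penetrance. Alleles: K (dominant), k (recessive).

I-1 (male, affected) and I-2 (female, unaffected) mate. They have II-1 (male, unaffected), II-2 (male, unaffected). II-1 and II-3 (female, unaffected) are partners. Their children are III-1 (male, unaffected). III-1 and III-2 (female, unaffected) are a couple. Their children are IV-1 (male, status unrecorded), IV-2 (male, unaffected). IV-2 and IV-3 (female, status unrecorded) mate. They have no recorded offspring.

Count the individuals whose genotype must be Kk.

Obligate heterozygotes: II-1 is unaffected so carries K and received k from I-1 (kk), so II-1 is Kk; II-2 is unaffected so carries K and received k from I-1 (kk), so II-2 is Kk.
Every other individual is either homozygous by phenotype or has at least one consistent homozygous assignment, so the count is 2.

2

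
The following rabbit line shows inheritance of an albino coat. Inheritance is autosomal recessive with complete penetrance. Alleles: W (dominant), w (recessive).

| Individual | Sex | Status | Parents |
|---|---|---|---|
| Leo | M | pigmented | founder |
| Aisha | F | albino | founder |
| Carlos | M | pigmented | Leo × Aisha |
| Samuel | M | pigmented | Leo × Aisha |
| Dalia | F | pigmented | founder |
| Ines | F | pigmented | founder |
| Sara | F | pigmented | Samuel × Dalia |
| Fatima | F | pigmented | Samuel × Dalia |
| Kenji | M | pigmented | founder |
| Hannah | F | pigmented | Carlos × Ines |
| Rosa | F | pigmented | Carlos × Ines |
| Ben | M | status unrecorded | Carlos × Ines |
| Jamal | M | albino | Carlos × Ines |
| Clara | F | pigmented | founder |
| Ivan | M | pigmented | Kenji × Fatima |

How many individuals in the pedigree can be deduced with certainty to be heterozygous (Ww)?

3

Obligate heterozygotes: Carlos is pigmented so carries W and received w from Aisha (ww), so Carlos is Ww; Samuel is pigmented so carries W and received w from Aisha (ww), so Samuel is Ww; Ines is pigmented so carries W and passed w to Jamal (ww), so Ines is Ww.
Every other individual is either homozygous by phenotype or has at least one consistent homozygous assignment, so the count is 3.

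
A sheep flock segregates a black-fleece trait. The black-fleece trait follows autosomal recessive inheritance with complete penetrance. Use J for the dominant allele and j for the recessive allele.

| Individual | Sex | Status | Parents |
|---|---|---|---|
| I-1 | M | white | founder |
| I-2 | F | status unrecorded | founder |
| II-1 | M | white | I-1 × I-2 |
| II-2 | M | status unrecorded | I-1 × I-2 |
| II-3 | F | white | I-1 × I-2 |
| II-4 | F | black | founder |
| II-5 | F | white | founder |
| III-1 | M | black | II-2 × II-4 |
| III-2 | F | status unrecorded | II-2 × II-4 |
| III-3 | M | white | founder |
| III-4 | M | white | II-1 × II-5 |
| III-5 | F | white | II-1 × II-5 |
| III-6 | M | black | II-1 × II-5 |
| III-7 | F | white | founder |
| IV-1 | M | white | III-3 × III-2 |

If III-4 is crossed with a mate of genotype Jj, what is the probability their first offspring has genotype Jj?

1/2

II-1 is white so carries J and passed j to III-6 (jj), so II-1 is Jj.
II-5 is white so carries J and passed j to III-6 (jj), so II-5 is Jj.
III-4 is a white offspring of II-1 (Jj) × II-5 (Jj), whose cross gives 1/4 JJ : 1/2 Jj : 1/4 jj; conditioning on being white, III-4 is JJ with probability 1/3, Jj with probability 2/3.
Summing over parental genotype combinations, P(offspring has genotype Jj) = 1/3·1/2 + 2/3·1/2 = 1/2.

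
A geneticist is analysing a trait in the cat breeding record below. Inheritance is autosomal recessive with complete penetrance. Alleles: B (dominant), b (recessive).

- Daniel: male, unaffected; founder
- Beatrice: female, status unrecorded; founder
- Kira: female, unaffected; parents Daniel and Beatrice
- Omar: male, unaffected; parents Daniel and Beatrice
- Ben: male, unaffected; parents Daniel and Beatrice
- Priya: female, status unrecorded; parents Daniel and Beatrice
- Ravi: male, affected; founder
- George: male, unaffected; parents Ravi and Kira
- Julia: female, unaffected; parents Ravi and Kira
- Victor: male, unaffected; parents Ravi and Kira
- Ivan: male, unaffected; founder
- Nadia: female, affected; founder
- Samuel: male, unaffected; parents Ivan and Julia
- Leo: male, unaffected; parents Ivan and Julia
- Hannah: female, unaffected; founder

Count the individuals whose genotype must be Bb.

3

Obligate heterozygotes: George is unaffected so carries B and received b from Ravi (bb), so George is Bb; Julia is unaffected so carries B and received b from Ravi (bb), so Julia is Bb; Victor is unaffected so carries B and received b from Ravi (bb), so Victor is Bb.
Every other individual is either homozygous by phenotype or has at least one consistent homozygous assignment, so the count is 3.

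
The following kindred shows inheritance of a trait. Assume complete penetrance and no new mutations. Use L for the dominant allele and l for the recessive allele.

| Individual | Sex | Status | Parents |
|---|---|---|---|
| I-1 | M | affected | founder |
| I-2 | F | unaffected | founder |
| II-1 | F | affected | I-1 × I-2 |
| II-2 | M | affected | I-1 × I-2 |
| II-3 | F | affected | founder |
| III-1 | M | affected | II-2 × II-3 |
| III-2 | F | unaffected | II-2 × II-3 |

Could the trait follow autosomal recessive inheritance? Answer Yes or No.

No

Under autosomal recessive, III-2 (unaffected, female) cannot arise from II-2 (affected) × II-3 (affected).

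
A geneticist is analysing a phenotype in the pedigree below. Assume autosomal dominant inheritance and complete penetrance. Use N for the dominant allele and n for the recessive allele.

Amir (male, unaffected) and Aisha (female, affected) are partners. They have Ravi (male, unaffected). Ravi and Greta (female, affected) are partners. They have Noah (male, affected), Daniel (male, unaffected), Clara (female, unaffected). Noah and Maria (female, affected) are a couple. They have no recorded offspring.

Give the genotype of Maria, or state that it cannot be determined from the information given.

cannot be determined

Maria's phenotype allows NN or Nn, and no parent or child forces a single allele at both positions; consistent genotype assignments exist with Maria as NN or Nn.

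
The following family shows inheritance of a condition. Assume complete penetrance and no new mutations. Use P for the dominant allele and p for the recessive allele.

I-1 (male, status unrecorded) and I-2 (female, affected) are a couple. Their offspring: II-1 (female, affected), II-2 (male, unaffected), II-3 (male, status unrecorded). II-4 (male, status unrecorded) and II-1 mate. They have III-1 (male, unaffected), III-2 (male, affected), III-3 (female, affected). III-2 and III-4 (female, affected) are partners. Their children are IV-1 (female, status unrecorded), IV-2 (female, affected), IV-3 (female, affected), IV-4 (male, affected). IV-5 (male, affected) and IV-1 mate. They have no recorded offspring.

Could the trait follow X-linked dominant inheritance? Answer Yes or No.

A consistent assignment under X-linked dominant exists: I-1 X^P Y, I-2 X^P X^p, II-1 X^P X^p, II-2 X^p Y, II-3 X^P Y, II-4 X^P Y, III-1 X^p Y, III-2 X^P Y, III-3 X^P X^P, III-4 X^P X^P, IV-1 X^P X^P, IV-2 X^P X^P, IV-3 X^P X^P, IV-4 X^P Y, IV-5 X^P Y.
In this assignment every recorded phenotype matches its genotype and every non-founder's genotype is obtainable from its parents' genotypes, so the pedigree is consistent.

Yes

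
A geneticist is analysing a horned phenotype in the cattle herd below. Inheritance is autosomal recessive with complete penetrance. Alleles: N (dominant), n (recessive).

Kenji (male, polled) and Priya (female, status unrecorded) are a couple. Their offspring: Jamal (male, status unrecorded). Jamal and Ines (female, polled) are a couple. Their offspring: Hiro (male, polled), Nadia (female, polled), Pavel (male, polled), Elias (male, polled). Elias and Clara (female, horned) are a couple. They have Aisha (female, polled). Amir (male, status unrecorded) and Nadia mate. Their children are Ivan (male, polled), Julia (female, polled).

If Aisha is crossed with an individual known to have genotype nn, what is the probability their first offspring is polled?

1/2

Aisha is polled so carries N and received n from Clara (nn), so Aisha is Nn.
The cross gives 1/2 Nn : 1/2 nn, so P(offspring is polled) = 1/2.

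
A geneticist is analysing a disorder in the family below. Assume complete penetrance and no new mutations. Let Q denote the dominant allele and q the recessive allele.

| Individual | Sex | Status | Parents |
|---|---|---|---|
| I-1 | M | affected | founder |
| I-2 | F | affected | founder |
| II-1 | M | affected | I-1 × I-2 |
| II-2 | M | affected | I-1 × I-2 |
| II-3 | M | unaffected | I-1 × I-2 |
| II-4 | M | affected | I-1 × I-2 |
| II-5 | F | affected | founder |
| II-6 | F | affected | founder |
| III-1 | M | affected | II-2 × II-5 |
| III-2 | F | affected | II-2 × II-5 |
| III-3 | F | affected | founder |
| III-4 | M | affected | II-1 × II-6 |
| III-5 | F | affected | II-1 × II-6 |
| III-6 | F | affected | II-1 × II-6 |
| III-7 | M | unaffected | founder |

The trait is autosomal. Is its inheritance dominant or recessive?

dominant

I-1 and I-2 are both affected yet have an unaffected child II-3. Under a recessive model two affected parents are homozygous and every child would be affected, so the trait cannot be recessive.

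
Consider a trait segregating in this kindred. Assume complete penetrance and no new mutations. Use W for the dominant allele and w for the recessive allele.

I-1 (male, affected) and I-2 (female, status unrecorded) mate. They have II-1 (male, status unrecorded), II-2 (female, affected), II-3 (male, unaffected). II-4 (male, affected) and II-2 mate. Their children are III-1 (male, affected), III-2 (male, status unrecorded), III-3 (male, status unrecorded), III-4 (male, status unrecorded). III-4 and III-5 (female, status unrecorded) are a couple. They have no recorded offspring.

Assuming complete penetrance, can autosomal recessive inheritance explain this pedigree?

Yes

A consistent assignment under autosomal recessive exists: I-1 ww, I-2 Ww, II-1 Ww, II-2 ww, II-3 Ww, II-4 ww, III-1 ww, III-2 ww, III-3 ww, III-4 ww, III-5 WW.
In this assignment every recorded phenotype matches its genotype and every non-founder's genotype is obtainable from its parents' genotypes, so the pedigree is consistent.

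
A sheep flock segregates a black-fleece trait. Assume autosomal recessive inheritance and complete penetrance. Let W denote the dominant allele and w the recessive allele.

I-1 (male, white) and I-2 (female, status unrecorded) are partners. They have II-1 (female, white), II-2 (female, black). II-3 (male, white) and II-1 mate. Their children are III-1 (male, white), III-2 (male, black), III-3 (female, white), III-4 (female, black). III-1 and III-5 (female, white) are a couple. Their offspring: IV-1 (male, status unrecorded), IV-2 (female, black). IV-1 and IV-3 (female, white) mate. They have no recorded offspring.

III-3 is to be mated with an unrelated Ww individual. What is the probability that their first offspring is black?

1/6

II-3 is white so carries W and passed w to III-2 (ww), so II-3 is Ww.
II-1 is white so carries W and passed w to III-2 (ww), so II-1 is Ww.
III-3 is a white offspring of II-3 (Ww) × II-1 (Ww), whose cross gives 1/4 WW : 1/2 Ww : 1/4 ww; conditioning on being white, III-3 is WW with probability 1/3, Ww with probability 2/3.
Summing over parental genotype combinations, P(offspring is black) = 2/3·1/4 = 1/6.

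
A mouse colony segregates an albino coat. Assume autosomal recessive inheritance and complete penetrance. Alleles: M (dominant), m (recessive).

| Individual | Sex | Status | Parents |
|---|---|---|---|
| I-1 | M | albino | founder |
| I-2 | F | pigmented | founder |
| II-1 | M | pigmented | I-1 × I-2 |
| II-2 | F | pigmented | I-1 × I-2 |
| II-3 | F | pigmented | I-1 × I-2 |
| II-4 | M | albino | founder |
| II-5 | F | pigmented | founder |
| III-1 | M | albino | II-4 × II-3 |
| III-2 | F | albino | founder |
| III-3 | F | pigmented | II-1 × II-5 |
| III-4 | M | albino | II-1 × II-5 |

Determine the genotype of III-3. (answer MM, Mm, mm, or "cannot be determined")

III-3's phenotype allows MM or Mm, and no parent or child forces a single allele at both positions; consistent genotype assignments exist with III-3 as MM or Mm.

cannot be determined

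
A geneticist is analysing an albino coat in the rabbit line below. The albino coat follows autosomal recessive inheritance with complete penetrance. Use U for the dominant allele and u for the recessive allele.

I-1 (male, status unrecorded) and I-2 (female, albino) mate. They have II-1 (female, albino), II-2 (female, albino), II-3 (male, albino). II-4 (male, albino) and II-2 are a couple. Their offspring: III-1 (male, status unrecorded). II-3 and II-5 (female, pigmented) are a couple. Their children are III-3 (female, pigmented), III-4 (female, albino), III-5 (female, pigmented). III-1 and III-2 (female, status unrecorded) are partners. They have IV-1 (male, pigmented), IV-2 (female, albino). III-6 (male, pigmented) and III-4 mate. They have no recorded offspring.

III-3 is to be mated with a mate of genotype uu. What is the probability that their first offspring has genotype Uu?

III-3 is pigmented so carries U and received u from II-3 (uu), so III-3 is Uu.
The cross gives 1/2 Uu : 1/2 uu, so P(offspring has genotype Uu) = 1/2.

1/2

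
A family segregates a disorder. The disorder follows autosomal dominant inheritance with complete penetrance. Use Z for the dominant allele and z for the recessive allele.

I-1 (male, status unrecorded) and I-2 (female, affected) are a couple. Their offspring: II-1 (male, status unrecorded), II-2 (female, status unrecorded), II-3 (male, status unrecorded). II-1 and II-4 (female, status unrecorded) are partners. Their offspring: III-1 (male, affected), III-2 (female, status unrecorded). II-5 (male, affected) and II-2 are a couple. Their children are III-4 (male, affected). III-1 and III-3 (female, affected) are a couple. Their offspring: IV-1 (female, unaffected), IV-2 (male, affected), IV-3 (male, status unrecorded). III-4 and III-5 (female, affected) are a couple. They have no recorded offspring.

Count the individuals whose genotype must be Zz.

2

Obligate heterozygotes: III-1 is affected so carries Z and passed z to IV-1 (zz), so III-1 is Zz; III-3 is affected so carries Z and passed z to IV-1 (zz), so III-3 is Zz.
Every other individual is either homozygous by phenotype or has at least one consistent homozygous assignment, so the count is 2.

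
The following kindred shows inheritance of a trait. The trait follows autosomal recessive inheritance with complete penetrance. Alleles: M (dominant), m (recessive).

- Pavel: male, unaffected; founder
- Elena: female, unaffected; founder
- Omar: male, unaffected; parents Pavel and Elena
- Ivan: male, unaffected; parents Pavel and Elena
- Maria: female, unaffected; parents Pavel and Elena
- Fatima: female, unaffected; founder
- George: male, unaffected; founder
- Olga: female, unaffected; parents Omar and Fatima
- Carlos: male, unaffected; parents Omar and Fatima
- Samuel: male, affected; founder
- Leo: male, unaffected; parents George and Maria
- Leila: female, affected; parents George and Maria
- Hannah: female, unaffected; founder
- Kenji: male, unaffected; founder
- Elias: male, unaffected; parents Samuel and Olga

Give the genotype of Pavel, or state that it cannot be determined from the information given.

cannot be determined

Pavel's phenotype allows MM or Mm, and no parent or child forces a single allele at both positions; consistent genotype assignments exist with Pavel as MM or Mm.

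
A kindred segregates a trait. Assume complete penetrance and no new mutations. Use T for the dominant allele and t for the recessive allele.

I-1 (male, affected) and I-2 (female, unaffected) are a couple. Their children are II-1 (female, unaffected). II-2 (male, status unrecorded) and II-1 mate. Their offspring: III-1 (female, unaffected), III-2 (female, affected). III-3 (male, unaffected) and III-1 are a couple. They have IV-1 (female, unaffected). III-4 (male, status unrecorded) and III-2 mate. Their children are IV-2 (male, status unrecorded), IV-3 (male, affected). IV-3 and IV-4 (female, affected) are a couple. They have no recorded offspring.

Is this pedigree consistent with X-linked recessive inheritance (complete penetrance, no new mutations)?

Yes

A consistent assignment under X-linked recessive exists: I-1 X^t Y, I-2 X^T X^T, II-1 X^T X^t, II-2 X^t Y, III-1 X^T X^t, III-2 X^t X^t, III-3 X^T Y, III-4 X^T Y, IV-1 X^T X^T, IV-2 X^t Y, IV-3 X^t Y, IV-4 X^t X^t.
In this assignment every recorded phenotype matches its genotype and every non-founder's genotype is obtainable from its parents' genotypes, so the pedigree is consistent.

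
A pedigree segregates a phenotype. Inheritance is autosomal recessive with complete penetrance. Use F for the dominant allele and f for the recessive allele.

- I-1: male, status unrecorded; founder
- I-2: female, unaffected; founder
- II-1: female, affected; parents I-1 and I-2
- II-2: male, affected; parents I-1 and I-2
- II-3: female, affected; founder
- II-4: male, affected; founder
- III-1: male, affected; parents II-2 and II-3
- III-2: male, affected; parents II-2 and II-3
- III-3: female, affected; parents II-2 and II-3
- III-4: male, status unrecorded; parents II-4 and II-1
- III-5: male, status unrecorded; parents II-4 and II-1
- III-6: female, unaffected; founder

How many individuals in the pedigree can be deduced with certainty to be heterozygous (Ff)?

Obligate heterozygotes: I-2 is unaffected so carries F and passed f to II-1 (ff), so I-2 is Ff.
Every other individual is either homozygous by phenotype or has at least one consistent homozygous assignment, so the count is 1.

1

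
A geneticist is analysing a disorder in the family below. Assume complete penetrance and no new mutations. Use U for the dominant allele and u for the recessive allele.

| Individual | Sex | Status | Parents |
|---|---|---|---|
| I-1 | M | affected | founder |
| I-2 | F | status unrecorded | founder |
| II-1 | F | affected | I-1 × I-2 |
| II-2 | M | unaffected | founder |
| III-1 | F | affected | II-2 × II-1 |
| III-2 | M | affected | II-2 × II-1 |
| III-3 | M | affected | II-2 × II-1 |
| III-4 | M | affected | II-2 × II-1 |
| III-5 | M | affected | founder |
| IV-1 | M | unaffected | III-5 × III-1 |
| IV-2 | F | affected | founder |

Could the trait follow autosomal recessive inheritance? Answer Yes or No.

No

Under autosomal recessive, IV-1 (unaffected, male) cannot arise from III-5 (affected) × III-1 (affected).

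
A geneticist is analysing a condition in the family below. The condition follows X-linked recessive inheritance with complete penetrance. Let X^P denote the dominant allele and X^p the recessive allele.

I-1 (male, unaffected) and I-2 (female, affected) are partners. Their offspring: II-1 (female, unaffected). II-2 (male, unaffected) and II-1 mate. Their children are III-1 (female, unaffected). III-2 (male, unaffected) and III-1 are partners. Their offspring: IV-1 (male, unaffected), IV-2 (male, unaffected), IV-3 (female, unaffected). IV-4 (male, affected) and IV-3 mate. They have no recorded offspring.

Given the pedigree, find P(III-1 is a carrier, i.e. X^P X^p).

1/5

II-2 is unaffected, so II-2 is X^P Y.
II-1 is unaffected so carries P and received p from I-2 (X^p X^p), so II-1 is X^P X^p.
Their cross gives offspring ratios 1/2 X^P X^P : 1/2 X^P X^p. Conditioning on III-1 being unaffected, P(X^P X^p) = 1/2 / 1 = 1/2 before taking III-1's own offspring into account.
III-2 is unaffected, so III-2 is X^P Y.
Now use III-1's offspring. Probability of each recorded status — unaffected son IV-1: 1/2 if III-1 is X^P X^p, 1 if X^P X^P; unaffected son IV-2: 1/2 if III-1 is X^P X^p, 1 if X^P X^P. (IV-3: equally likely either way, so uninformative.)
Bayes: P(X^P X^p) = 1/2·1/4 / (1/2·1/4 + 1/2·1) = 1/5.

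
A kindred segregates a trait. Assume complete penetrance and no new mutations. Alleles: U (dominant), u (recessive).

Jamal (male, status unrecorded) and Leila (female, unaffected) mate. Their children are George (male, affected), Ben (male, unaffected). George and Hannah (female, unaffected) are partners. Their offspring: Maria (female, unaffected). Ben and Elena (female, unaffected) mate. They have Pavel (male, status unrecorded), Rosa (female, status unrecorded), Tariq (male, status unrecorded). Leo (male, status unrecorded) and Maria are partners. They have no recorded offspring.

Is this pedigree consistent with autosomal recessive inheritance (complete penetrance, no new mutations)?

A consistent assignment under autosomal recessive exists: Jamal Uu, Leila Uu, George uu, Ben UU, Hannah UU, Elena UU, Maria Uu, Leo UU, Pavel UU, Rosa UU, Tariq UU.
In this assignment every recorded phenotype matches its genotype and every non-founder's genotype is obtainable from its parents' genotypes, so the pedigree is consistent.

Yes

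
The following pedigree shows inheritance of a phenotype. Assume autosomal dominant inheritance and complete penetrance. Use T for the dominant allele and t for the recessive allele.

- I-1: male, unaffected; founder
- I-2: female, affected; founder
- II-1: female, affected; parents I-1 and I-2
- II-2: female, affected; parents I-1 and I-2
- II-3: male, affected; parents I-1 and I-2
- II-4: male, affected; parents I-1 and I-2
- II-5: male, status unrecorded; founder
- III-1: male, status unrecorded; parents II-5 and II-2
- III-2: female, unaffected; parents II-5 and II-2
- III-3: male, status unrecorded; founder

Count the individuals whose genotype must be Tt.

4

Obligate heterozygotes: II-1 is affected so carries T and received t from I-1 (tt), so II-1 is Tt; II-2 is affected so carries T and received t from I-1 (tt), so II-2 is Tt; II-3 is affected so carries T and received t from I-1 (tt), so II-3 is Tt; II-4 is affected so carries T and received t from I-1 (tt), so II-4 is Tt.
Every other individual is either homozygous by phenotype or has at least one consistent homozygous assignment, so the count is 4.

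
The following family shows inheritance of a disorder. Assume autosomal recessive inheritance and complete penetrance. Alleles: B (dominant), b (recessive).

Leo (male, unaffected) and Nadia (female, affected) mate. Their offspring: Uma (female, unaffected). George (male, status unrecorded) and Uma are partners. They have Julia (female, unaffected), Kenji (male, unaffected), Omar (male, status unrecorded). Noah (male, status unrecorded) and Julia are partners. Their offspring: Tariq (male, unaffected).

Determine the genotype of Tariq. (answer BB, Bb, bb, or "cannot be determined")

Tariq's phenotype allows BB or Bb, and no parent or child forces a single allele at both positions; consistent genotype assignments exist with Tariq as BB or Bb.

cannot be determined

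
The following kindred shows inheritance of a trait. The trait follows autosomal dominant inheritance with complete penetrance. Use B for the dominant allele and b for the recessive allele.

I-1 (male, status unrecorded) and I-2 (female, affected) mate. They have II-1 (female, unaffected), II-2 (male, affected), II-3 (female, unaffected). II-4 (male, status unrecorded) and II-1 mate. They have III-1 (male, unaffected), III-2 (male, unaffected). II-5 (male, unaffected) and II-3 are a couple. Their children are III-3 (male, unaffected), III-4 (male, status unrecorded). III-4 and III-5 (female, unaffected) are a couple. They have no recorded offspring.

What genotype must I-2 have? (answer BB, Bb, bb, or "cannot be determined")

From phenotype alone, I-2 is BB or Bb.
I-2 is affected so carries B and passed b to II-1 (bb), so I-2 is Bb.

Bb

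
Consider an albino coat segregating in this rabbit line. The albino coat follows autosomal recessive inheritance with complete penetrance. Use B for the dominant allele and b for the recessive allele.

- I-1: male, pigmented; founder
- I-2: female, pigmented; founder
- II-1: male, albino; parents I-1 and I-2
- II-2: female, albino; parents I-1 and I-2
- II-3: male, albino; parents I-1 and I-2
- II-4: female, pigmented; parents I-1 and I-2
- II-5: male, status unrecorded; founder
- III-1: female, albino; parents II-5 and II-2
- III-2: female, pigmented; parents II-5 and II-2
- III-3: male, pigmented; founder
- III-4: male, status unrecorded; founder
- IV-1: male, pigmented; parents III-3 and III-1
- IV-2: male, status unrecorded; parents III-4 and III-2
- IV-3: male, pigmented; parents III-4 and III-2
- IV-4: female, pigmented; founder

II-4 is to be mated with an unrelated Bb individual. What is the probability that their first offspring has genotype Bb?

1/2

I-1 is pigmented so carries B and passed b to II-1 (bb), so I-1 is Bb.
I-2 is pigmented so carries B and passed b to II-1 (bb), so I-2 is Bb.
II-4 is a pigmented offspring of I-1 (Bb) × I-2 (Bb), whose cross gives 1/4 BB : 1/2 Bb : 1/4 bb; conditioning on being pigmented, II-4 is BB with probability 1/3, Bb with probability 2/3.
Summing over parental genotype combinations, P(offspring has genotype Bb) = 1/3·1/2 + 2/3·1/2 = 1/2.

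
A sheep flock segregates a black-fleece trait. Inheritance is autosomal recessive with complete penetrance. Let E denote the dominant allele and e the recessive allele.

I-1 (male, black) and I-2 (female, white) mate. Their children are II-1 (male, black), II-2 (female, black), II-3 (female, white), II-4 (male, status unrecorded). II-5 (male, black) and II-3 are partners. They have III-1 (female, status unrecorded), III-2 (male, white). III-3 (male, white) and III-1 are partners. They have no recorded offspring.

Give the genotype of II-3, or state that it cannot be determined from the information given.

Ee

From phenotype alone, II-3 is EE or Ee.
II-3 is white so carries E and received e from I-1 (ee), so II-3 is Ee.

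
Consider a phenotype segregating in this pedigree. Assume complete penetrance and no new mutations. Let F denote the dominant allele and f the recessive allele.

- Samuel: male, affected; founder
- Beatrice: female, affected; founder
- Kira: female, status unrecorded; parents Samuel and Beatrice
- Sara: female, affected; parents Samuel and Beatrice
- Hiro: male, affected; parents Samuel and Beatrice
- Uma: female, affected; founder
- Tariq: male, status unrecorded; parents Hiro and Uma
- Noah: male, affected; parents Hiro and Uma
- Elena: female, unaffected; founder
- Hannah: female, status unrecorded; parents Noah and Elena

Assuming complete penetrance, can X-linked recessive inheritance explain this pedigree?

A consistent assignment under X-linked recessive exists: Samuel X^f Y, Beatrice X^f X^f, Kira X^f X^f, Sara X^f X^f, Hiro X^f Y, Uma X^f X^f, Tariq X^f Y, Noah X^f Y, Elena X^F X^F, Hannah X^F X^f.
In this assignment every recorded phenotype matches its genotype and every non-founder's genotype is obtainable from its parents' genotypes, so the pedigree is consistent.

Yes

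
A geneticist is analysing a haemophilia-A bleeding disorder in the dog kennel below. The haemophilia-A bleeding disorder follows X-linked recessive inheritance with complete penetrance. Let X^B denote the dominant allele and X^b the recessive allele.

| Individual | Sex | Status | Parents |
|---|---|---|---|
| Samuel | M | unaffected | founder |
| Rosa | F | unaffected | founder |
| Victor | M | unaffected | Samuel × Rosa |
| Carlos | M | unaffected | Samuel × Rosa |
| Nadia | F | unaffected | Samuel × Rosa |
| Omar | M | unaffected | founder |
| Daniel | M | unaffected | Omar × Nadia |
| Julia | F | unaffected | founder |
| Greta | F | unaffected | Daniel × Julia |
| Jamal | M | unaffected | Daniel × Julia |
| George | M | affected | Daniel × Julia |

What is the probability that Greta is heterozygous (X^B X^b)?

Daniel is unaffected, so Daniel is X^B Y.
Julia is unaffected so carries B and passed b to George (X^b Y), so Julia is X^B X^b.
Their cross gives offspring ratios 1/2 X^B X^B : 1/2 X^B X^b. Conditioning on Greta being unaffected, P(X^B X^b) = 1/2 / 1 = 1/2.

1/2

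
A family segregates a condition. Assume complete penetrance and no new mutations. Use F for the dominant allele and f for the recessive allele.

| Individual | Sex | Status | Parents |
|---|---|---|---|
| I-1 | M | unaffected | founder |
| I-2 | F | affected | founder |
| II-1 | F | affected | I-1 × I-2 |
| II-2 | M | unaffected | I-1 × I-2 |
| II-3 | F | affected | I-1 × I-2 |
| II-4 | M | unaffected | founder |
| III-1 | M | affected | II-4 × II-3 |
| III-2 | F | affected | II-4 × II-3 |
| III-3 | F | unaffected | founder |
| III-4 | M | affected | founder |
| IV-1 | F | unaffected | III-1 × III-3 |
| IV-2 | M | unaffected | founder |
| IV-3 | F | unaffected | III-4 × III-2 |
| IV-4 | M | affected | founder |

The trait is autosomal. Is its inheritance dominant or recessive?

dominant

III-4 and III-2 are both affected yet have an unaffected child IV-3. Under a recessive model two affected parents are homozygous and every child would be affected, so the trait cannot be recessive.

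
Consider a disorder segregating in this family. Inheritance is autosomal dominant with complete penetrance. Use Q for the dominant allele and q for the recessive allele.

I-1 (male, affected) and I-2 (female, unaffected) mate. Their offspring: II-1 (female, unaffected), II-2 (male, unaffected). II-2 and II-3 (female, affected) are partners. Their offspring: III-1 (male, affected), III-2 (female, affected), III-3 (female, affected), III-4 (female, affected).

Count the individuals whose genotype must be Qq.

Obligate heterozygotes: I-1 is affected so carries Q and passed q to II-1 (qq), so I-1 is Qq; III-1 is affected so carries Q and received q from II-2 (qq), so III-1 is Qq; III-2 is affected so carries Q and received q from II-2 (qq), so III-2 is Qq; III-3 is affected so carries Q and received q from II-2 (qq), so III-3 is Qq; III-4 is affected so carries Q and received q from II-2 (qq), so III-4 is Qq.
Every other individual is either homozygous by phenotype or has at least one consistent homozygous assignment, so the count is 5.

5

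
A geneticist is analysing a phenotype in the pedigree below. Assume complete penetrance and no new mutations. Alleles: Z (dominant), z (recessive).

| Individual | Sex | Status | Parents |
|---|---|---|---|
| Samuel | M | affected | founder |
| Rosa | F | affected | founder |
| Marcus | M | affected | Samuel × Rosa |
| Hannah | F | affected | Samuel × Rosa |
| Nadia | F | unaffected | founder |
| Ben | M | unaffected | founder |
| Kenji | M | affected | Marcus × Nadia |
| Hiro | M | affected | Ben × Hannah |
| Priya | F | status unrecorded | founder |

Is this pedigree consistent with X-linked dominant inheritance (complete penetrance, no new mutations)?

No

Under X-linked dominant, Kenji (affected, male) cannot arise from Marcus (affected) × Nadia (unaffected).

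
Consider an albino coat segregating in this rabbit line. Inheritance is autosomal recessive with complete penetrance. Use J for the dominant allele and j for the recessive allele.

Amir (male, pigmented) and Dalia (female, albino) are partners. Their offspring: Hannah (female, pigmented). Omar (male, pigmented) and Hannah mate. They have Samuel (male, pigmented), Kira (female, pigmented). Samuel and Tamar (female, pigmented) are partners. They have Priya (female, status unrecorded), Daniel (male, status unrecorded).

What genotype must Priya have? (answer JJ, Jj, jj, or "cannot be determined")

Priya's phenotype is unrecorded, and no parent or child forces a single allele at both positions; consistent genotype assignments exist with Priya as JJ or Jj or jj.

cannot be determined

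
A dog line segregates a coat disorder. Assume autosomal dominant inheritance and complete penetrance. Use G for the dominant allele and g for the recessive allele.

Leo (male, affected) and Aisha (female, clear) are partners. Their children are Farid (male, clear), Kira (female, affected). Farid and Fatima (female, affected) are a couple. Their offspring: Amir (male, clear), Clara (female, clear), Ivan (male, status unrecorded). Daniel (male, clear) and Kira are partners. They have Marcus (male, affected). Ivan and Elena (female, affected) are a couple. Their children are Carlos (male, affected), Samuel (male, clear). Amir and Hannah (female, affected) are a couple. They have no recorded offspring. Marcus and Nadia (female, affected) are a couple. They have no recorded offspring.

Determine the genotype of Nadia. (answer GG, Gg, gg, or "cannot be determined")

cannot be determined

Nadia's phenotype allows GG or Gg, and no parent or child forces a single allele at both positions; consistent genotype assignments exist with Nadia as GG or Gg.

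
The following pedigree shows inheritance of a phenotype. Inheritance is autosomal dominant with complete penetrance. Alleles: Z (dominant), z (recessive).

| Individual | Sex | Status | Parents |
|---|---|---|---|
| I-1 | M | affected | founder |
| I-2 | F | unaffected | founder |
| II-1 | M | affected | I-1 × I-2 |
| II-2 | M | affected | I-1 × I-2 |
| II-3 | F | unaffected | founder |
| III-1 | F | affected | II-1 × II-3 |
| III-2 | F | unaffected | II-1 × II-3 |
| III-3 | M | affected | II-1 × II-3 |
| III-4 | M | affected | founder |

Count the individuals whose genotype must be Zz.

4

Obligate heterozygotes: II-1 is affected so carries Z and received z from I-2 (zz), so II-1 is Zz; II-2 is affected so carries Z and received z from I-2 (zz), so II-2 is Zz; III-1 is affected so carries Z and received z from II-3 (zz), so III-1 is Zz; III-3 is affected so carries Z and received z from II-3 (zz), so III-3 is Zz.
Every other individual is either homozygous by phenotype or has at least one consistent homozygous assignment, so the count is 4.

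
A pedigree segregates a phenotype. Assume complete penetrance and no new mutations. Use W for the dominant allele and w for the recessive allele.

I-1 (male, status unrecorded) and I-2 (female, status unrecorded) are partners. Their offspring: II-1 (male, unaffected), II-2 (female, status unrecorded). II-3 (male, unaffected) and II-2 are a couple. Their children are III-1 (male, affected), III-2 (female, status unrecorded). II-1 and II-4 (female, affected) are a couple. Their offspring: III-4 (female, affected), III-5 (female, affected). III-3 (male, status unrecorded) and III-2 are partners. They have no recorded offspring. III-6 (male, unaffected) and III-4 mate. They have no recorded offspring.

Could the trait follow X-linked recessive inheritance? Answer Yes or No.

No

Under X-linked recessive, III-4 (affected, female) cannot arise from II-1 (unaffected) × II-4 (affected).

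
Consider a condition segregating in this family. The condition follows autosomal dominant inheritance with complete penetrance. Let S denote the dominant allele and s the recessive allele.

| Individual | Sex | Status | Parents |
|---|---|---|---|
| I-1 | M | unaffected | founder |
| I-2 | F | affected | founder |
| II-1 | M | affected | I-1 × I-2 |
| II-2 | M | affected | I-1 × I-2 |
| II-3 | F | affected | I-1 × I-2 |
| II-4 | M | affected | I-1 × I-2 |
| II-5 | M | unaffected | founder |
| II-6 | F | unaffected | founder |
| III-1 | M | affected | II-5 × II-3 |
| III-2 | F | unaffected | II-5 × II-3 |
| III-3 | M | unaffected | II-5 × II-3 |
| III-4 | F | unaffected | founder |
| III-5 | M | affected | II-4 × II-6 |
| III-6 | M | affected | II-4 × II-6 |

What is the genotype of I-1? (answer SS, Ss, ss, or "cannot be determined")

I-1 is unaffected, so I-1 is ss.

ss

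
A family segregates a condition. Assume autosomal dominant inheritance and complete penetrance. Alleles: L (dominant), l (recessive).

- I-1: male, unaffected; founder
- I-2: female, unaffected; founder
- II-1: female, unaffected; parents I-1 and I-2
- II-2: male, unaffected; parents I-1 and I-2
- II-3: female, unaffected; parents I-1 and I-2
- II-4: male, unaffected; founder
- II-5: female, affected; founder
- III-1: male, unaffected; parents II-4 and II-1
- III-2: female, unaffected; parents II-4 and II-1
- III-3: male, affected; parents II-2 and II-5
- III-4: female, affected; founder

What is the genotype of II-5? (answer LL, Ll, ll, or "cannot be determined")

cannot be determined

II-5's phenotype allows LL or Ll, and no parent or child forces a single allele at both positions; consistent genotype assignments exist with II-5 as LL or Ll.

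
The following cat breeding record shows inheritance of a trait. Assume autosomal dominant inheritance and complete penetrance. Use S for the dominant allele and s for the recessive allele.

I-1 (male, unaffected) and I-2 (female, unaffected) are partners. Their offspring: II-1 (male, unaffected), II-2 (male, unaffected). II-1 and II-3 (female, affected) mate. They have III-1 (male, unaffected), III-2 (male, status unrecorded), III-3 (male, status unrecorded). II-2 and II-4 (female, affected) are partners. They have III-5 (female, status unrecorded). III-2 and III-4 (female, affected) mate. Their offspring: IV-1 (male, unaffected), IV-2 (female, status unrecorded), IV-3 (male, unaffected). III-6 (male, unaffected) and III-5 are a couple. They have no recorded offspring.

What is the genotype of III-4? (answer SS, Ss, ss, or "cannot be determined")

Ss

From phenotype alone, III-4 is SS or Ss.
III-4 is affected so carries S and passed s to IV-1 (ss), so III-4 is Ss.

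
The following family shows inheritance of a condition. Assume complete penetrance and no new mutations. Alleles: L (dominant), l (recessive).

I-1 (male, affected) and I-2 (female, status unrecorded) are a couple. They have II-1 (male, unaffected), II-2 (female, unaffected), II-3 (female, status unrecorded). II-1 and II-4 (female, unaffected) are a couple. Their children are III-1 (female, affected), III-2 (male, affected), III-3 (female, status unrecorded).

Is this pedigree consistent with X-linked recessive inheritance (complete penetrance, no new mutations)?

No

Under X-linked recessive, III-1 (affected, female) cannot arise from II-1 (unaffected) × II-4 (unaffected).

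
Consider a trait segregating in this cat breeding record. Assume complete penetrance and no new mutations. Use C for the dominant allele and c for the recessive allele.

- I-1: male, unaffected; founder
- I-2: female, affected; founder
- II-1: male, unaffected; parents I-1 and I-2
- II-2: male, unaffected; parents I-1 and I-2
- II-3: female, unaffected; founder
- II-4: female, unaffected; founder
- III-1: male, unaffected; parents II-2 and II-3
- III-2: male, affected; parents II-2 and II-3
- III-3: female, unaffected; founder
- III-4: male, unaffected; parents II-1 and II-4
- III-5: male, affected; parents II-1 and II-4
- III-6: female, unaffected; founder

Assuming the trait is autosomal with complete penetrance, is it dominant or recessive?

II-2 and II-3 are both unaffected yet have an affected child III-2. Under dominance, an affected child requires at least one affected parent, so the trait cannot be dominant.

recessive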